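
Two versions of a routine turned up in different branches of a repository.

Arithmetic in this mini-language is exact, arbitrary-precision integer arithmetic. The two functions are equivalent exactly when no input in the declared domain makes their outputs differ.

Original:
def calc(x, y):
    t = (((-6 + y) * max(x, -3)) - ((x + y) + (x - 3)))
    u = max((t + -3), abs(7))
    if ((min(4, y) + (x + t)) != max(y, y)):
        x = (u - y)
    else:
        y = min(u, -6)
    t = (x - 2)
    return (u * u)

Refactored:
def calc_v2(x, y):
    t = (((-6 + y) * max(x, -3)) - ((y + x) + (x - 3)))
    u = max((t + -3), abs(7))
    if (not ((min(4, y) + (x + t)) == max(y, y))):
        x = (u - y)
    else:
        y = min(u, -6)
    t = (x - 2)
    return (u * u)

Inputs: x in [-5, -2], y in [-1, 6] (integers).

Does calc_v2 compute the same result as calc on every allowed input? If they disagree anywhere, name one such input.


Behavior is preserved: although comparison usage differs; and boolean connective usage differs, the outputs never diverge.
Spot check at x=-3, y=-1 — calc: t becomes 31; next u becomes 28; next ((min(4, y) + (x + t)) != max(y, y)) evaluates to true; next x becomes 29; next t becomes 27; next final value 784. calc_v2: t becomes 31; next u becomes 28; next (not ((min(4, y) + (x + t)) == max(y, y))) evaluates to true; next x becomes 29; next t becomes 27; next final value 784. Both give 784.
Checked all 32 inputs in the declared domain: the outputs agree on every one.
verdict: equivalent


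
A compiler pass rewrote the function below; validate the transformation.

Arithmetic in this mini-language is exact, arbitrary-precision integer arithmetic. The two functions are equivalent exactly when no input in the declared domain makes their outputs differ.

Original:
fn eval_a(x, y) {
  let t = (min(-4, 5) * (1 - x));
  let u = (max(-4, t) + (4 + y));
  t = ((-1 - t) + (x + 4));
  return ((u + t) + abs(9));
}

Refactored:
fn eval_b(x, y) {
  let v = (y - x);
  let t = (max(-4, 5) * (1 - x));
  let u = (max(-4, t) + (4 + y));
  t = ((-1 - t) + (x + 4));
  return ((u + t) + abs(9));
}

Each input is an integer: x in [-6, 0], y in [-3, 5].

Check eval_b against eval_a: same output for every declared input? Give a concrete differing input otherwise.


There is a counterexample at x=-6, y=-3: 31 on one side, 7 on the other.
eval_a: t := -28 | u := -3 | t := 25 | result 31
eval_b: v := 3 | t := 35 | u := 36 | t := -38 | result 7
verdict: not equivalent; witness: x=-6, y=-3


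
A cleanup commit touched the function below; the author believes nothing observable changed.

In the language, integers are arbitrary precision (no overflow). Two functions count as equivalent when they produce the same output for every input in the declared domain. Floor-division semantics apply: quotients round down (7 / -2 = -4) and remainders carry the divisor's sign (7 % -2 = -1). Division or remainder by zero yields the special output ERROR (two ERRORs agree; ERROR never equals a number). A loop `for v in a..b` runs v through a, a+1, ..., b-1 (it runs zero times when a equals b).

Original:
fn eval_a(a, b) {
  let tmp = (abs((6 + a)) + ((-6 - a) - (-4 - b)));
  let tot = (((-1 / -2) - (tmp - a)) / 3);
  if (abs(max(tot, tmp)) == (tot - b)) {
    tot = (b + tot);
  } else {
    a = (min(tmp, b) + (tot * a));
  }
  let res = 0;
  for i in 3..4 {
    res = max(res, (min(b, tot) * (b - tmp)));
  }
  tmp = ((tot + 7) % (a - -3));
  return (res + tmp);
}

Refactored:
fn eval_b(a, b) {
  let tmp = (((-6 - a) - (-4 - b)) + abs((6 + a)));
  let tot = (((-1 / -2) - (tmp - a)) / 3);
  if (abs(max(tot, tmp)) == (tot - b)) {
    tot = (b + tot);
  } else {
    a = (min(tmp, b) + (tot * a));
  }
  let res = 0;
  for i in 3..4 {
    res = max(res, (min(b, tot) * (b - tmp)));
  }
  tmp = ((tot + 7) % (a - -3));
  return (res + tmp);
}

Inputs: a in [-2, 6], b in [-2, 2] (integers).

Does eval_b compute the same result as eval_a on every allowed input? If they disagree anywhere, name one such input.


Behavior is preserved: although same computation, different form, the outputs never diverge.
Spot check at a=3, b=1 — eval_a: tmp := 5 | tot := -1 | (abs(max(tot, tmp)) == (tot - b)): false | a := -2 | res := 0 | iter i=3: | res := 4 | tmp := 0 | result 4. eval_b: tmp := 5 | tot := -1 | (abs(max(tot, tmp)) == (tot - b)): false | a := -2 | res := 0 | iter i=3: | res := 4 | tmp := 0 | result 4. Both give 4.
Sweeping the whole domain (45 inputs) finds no disagreement.
verdict: equivalent


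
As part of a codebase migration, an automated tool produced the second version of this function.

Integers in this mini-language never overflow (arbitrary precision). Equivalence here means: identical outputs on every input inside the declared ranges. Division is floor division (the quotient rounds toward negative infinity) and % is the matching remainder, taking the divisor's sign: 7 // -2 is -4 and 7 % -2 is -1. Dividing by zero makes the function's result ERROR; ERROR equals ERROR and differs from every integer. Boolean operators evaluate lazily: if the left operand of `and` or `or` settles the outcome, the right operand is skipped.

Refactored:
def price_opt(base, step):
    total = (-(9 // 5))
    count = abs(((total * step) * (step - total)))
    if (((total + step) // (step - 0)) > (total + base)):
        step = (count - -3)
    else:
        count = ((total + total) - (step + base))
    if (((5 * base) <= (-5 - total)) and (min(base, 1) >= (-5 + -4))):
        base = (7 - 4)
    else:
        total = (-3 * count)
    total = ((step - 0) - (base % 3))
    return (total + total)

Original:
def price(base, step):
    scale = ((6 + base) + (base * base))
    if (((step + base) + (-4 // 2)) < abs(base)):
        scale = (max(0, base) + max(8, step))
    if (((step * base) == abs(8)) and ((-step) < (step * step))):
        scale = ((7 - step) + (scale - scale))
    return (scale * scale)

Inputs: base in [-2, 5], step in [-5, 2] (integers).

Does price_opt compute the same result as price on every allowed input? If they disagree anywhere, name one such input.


Try base=-2, step=-5.
price: scale=8, then (((step + base) + (-4 // 2)) < abs(base)) is true, then scale=8, then (((step * base) == abs(8)) and ((-step) < (step * step))) is false, then returns 64
price_opt: total=-1, then count=20, then (((total + step) // (step - 0)) > (total + base)) is true, then step=23, then (((5 * base) <= (-5 - total)) and (min(base, 1) >= (-5 + -4))) is true, then base=3, then total=23, then returns 46
64 against 46: the behavior changed.
verdict: not equivalent; witness: base=-2, step=-5


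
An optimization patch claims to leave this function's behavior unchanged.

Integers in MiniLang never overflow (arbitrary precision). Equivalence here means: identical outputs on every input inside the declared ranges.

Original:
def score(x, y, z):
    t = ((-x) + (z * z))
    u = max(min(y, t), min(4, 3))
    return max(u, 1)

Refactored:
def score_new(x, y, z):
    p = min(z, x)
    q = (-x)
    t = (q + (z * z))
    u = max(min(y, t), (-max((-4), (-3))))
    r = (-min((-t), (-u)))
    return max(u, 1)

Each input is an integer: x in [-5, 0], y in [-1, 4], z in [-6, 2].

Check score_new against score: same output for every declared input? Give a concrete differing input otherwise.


The two are interchangeable: local variable names differ; also statement counts differ; also min/max/abs usage differs, and every declared input agrees.
One worked example (x=-4, y=2, z=-1) — score: t=5, then u=3, then returns 3; score_new: p=-4, then q=4, then t=5, then u=3, then r=5, then returns 3; agreement on 3.
Every one of the 324 inputs gives matching results.
verdict: equivalent


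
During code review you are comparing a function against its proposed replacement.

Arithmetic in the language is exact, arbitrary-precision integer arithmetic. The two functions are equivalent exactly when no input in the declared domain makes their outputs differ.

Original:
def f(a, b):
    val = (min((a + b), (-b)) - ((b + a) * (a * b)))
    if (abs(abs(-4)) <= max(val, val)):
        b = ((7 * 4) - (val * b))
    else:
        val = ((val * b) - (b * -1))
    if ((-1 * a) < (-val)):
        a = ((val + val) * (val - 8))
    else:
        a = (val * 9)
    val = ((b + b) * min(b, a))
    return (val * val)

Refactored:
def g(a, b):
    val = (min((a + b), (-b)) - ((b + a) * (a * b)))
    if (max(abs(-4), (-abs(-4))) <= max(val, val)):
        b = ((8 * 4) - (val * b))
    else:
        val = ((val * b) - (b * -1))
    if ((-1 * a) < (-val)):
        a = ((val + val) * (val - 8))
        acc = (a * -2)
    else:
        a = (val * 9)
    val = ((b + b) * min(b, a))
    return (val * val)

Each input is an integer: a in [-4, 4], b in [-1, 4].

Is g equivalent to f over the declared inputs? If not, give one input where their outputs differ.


The rewrite breaks on a=-4, b=-1, where the results are 13675204 and 19518724.
f: val := 15 | (abs(abs(-4)) <= max(val, val)): true | b := 43 | ((-1 * a) < (-val)): false | a := 135 | val := 3698 | result 13675204
g: val := 15 | (max(abs(-4), (-abs(-4))) <= max(val, val)): true | b := 47 | ((-1 * a) < (-val)): false | a := 135 | val := 4418 | result 19518724
verdict: not equivalent; witness: a=-4, b=-1


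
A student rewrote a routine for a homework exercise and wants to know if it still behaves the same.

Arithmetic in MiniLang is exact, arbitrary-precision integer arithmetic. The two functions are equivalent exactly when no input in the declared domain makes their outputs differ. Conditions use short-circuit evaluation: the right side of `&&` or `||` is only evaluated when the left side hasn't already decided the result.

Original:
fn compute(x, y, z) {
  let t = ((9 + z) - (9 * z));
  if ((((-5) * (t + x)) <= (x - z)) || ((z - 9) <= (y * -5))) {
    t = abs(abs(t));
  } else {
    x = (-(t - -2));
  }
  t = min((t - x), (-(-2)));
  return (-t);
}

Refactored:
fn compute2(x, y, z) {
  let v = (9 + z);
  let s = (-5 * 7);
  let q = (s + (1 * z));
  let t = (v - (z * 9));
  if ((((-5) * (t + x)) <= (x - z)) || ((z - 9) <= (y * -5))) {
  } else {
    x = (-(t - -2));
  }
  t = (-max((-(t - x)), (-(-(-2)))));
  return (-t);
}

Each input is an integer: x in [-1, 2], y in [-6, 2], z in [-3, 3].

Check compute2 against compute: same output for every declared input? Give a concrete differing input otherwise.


These are not equivalent — on x=-1, y=-6, z=2 the outputs split (-2 vs 6).
compute: t=-7, then ((((-5) * (t + x)) <= (x - z)) || ((z - 9) <= (y * -5))) is true, then t=7, then t=2, then returns -2
compute2: v=11, then s=-35, then q=-33, then t=-7, then ((((-5) * (t + x)) <= (x - z)) || ((z - 9) <= (y * -5))) is true, then t=-6, then returns 6
verdict: not equivalent; witness: x=-1, y=-6, z=2


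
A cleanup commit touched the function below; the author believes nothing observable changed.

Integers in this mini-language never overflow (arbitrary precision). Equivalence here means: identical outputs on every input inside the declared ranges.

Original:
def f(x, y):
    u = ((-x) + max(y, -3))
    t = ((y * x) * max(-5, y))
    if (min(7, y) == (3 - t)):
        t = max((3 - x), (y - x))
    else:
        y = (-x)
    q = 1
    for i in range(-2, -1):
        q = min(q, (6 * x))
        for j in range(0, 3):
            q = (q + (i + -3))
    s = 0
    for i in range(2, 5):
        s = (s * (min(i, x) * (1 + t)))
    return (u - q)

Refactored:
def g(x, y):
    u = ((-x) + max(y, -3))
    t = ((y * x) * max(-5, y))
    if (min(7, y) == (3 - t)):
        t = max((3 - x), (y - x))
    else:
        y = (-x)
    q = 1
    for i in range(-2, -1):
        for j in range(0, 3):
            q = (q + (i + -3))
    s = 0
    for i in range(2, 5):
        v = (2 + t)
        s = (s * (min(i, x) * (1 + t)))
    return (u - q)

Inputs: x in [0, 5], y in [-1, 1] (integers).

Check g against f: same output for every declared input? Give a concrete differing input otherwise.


On input x=0, y=-1, f returns 14 while g returns 13.
verdict: not equivalent; witness: x=0, y=-1


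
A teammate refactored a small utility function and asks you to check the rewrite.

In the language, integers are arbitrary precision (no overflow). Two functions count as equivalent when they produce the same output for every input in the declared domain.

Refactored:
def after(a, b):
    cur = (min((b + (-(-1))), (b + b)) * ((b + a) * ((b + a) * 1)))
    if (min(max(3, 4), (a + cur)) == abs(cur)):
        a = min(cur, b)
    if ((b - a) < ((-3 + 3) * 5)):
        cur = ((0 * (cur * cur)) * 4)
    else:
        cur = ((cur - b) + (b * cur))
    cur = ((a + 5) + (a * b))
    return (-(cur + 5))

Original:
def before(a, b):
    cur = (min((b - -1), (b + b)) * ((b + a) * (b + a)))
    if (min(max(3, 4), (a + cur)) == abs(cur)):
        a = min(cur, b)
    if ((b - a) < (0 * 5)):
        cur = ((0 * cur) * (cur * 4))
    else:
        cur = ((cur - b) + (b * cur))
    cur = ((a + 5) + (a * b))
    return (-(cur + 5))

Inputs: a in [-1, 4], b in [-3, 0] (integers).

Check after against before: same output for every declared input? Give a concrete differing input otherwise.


Side by side, the visible changes include: constant usage differs, arithmetic usage differs.
As a probe, take a=0, b=-1: before runs cur=-2, then (min(max(3, 4), (a + cur)) == abs(cur)) is false, then ((b - a) < (0 * 5)) is true, then cur=0, then cur=5, then returns -10; after runs cur=-2, then (min(max(3, 4), (a + cur)) == abs(cur)) is false, then ((b - a) < ((-3 + 3) * 5)) is true, then cur=0, then cur=5, then returns -10; both end at -10.
Every one of the 24 inputs gives matching results.
verdict: equivalent


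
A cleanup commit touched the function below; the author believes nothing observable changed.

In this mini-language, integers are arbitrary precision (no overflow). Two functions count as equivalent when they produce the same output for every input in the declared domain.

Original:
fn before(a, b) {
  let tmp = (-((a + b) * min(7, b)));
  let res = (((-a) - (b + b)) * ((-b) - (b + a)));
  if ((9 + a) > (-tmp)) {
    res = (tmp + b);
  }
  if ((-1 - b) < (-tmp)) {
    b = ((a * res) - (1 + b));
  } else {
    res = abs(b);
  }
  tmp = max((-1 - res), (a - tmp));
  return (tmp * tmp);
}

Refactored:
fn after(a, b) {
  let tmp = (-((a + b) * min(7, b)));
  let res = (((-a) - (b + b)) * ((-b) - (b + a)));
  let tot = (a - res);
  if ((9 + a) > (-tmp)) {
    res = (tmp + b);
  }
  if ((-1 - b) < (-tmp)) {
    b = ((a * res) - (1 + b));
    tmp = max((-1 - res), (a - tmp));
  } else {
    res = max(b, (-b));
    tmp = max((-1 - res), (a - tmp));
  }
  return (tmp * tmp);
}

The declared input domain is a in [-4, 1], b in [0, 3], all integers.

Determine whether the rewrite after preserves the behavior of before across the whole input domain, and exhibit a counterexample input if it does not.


Although constant usage differs; also arithmetic usage differs; also statement counts differ; also local variable names differ; also min/max/abs usage differs, 24/24 inputs agree.
verdict: equivalent


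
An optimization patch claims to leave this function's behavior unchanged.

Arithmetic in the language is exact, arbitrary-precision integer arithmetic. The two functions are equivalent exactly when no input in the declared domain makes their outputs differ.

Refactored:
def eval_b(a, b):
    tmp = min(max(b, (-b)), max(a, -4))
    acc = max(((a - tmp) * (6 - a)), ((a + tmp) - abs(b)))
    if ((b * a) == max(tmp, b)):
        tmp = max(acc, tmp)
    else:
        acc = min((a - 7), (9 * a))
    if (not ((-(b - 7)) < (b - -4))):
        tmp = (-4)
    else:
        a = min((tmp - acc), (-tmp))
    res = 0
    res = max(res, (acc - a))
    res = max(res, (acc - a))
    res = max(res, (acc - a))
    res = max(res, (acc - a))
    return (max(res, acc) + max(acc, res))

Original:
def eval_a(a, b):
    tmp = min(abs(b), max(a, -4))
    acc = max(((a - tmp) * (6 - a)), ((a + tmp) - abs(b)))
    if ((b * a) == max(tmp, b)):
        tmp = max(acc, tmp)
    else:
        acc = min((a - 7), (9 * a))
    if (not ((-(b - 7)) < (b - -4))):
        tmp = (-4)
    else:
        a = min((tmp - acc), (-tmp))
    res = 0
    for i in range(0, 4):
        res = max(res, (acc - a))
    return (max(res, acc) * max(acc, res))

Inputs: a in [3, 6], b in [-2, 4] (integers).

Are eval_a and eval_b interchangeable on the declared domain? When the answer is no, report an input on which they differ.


Not equivalent: a=3, b=0 separates them (81 vs 18).
eval_a: tmp becomes 0; next acc becomes 9; next ((b * a) == max(tmp, b)) evaluates to true; next tmp becomes 9; next (not ((-(b - 7)) < (b - -4))) evaluates to true; next tmp becomes -4; next res becomes 0; next at i=0:; next res becomes 6; next at i=1:; next res becomes 6; next at i=2:; next res becomes 6; next at i=3:; next res becomes 6; next final value 81
eval_b: tmp becomes 0; next acc becomes 9; next ((b * a) == max(tmp, b)) evaluates to true; next tmp becomes 9; next (not ((-(b - 7)) < (b - -4))) evaluates to true; next tmp becomes -4; next res becomes 0; next res becomes 6; next res becomes 6; next res becomes 6; next res becomes 6; next final value 18
verdict: not equivalent; witness: a=3, b=0


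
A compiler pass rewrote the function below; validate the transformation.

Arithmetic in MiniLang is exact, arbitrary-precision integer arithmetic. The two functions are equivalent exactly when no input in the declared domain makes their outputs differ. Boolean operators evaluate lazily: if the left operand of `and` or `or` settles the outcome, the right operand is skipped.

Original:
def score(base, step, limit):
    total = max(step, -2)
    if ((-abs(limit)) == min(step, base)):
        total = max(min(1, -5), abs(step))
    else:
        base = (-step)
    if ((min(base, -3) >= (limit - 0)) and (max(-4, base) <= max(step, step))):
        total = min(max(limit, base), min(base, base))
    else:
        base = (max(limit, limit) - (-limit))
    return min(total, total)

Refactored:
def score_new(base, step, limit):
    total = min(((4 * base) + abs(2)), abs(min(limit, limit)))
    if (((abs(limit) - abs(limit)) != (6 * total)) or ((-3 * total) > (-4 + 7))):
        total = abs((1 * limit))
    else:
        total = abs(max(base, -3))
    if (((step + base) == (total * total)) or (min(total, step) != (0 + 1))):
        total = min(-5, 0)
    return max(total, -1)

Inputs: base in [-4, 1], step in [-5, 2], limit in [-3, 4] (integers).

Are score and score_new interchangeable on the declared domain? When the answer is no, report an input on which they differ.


Consider the input base=-4, step=-5, limit=-3.
score: total := -2 | ((-abs(limit)) == min(step, base)): false | base := 5 | ((min(base, -3) >= (limit - 0)) and (max(-4, base) <= max(step, step))): false | base := -6 | result -2
score_new: total := -14 | (((abs(limit) - abs(limit)) != (6 * total)) or ((-3 * total) > (-4 + 7))): true | total := 3 | (((step + base) == (total * total)) or (min(total, step) != (0 + 1))): true | total := -5 | result -1
-2 against -1: the behavior changed.
verdict: not equivalent; witness: base=-4, step=-5, limit=-3


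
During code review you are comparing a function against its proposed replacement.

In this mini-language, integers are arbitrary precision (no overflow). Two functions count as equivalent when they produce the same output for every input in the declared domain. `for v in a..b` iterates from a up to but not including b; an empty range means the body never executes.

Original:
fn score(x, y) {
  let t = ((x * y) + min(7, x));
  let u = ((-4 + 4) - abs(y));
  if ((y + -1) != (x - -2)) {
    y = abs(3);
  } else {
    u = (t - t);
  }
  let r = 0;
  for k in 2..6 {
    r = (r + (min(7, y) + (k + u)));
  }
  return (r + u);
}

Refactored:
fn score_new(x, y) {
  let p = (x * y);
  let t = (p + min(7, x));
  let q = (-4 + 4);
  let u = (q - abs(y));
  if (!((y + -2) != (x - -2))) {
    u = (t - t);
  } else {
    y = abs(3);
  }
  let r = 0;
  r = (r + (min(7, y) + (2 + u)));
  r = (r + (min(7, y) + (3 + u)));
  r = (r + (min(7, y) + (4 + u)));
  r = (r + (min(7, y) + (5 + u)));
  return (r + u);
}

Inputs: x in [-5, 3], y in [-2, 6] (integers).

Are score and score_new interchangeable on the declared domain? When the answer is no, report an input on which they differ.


Try x=-5, y=-2.
score: t becomes 5; next u becomes -2; next ((y + -1) != (x - -2)) evaluates to false; next u becomes 0; next r becomes 0; next at k=2:; next r becomes 0; next at k=3:; next r becomes 1; next at k=4:; next r becomes 3; next at k=5:; next r becomes 6; next final value 6
score_new: p becomes 10; next t becomes 5; next q becomes 0; next u becomes -2; next (!((y + -2) != (x - -2))) evaluates to false; next y becomes 3; next r becomes 0; next r becomes 3; next r becomes 7; next r becomes 12; next r becomes 18; next final value 16
6 vs 16 — the two versions disagree here.
verdict: not equivalent; witness: x=-5, y=-2


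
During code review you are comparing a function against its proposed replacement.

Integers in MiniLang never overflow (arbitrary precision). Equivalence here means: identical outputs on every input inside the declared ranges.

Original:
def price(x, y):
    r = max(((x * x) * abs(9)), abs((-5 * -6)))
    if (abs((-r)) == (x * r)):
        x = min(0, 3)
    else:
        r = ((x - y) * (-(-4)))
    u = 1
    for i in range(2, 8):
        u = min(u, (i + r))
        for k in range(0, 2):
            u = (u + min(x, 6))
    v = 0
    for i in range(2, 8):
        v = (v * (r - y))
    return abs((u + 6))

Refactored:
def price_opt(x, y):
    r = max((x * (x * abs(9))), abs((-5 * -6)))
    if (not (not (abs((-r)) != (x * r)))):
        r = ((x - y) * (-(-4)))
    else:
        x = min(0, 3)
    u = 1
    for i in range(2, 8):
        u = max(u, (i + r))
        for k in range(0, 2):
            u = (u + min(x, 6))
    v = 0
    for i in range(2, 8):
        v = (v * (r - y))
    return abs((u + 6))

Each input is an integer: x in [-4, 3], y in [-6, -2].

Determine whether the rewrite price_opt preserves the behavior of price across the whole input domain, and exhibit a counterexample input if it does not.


There is a counterexample at x=-4, y=-6: 41 on one side, 13 on the other.
price: r = 144; (abs((-r)) == (x * r)) -> false; r = 8; u = 1; [i=2]; u = 1; [k=0]; u = -3; [k=1]; u = -7; [i=3]; u = -7; [k=0]; u = -11; [k=1]; u = -15; [i=4]; u = -15; [k=0]; u = -19; [k=1]; u = -23; [i=5]; u = -23; [k=0]; u = -27; [k=1]; u = -31; [i=6]; u = -31; [k=0]; u = -35; [k=1]; u = -39; [i=7]; u = -39; [k=0]; u = -43; [k=1]; u = -47; v = 0; [i=2]; v = 0; [i=3]; v = 0; [i=4]; v = 0; [i=5]; v = 0; [i=6]; v = 0; [i=7]; v = 0; return 41
price_opt: r = 144; (not (not (abs((-r)) != (x * r)))) -> true; r = 8; u = 1; [i=2]; u = 10; [k=0]; u = 6; [k=1]; u = 2; [i=3]; u = 11; [k=0]; u = 7; [k=1]; u = 3; [i=4]; u = 12; [k=0]; u = 8; [k=1]; u = 4; [i=5]; u = 13; [k=0]; u = 9; [k=1]; u = 5; [i=6]; u = 14; [k=0]; u = 10; [k=1]; u = 6; [i=7]; u = 15; [k=0]; u = 11; [k=1]; u = 7; v = 0; [i=2]; v = 0; [i=3]; v = 0; [i=4]; v = 0; [i=5]; v = 0; [i=6]; v = 0; [i=7]; v = 0; return 13
verdict: not equivalent; witness: x=-4, y=-6


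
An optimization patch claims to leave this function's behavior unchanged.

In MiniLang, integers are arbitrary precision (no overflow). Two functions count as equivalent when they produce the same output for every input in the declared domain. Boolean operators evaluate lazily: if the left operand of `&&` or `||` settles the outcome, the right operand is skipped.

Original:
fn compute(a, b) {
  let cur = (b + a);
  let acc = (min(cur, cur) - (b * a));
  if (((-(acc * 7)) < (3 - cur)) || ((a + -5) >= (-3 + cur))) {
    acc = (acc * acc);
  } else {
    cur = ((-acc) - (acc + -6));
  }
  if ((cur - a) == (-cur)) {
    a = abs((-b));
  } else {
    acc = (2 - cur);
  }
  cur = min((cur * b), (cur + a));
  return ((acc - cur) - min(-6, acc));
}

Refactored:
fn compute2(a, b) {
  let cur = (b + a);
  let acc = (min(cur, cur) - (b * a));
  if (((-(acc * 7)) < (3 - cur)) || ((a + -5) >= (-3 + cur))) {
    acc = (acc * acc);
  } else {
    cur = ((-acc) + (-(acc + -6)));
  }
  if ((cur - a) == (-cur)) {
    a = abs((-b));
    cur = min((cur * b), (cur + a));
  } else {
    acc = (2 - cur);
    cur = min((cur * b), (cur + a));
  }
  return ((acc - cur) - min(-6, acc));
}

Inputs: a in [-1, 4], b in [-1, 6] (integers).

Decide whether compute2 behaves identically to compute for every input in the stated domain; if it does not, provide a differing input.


The two are interchangeable: min/max/abs usage differs, arithmetic usage differs, statement counts differ, and every declared input agrees.
Tracing a=-1, b=0: compute: cur := -1 | acc := -1 | (((-(acc * 7)) < (3 - cur)) || ((a + -5) >= (-3 + cur))): false | cur := 8 | ((cur - a) == (-cur)): false | acc := -6 | cur := 0 | result 0 | compute2: cur := -1 | acc := -1 | (((-(acc * 7)) < (3 - cur)) || ((a + -5) >= (-3 + cur))): false | cur := 8 | ((cur - a) == (-cur)): false | acc := -6 | cur := 0 | result 0 — matching result 0.
Across all 48 domain points the two functions coincide.
verdict: equivalent


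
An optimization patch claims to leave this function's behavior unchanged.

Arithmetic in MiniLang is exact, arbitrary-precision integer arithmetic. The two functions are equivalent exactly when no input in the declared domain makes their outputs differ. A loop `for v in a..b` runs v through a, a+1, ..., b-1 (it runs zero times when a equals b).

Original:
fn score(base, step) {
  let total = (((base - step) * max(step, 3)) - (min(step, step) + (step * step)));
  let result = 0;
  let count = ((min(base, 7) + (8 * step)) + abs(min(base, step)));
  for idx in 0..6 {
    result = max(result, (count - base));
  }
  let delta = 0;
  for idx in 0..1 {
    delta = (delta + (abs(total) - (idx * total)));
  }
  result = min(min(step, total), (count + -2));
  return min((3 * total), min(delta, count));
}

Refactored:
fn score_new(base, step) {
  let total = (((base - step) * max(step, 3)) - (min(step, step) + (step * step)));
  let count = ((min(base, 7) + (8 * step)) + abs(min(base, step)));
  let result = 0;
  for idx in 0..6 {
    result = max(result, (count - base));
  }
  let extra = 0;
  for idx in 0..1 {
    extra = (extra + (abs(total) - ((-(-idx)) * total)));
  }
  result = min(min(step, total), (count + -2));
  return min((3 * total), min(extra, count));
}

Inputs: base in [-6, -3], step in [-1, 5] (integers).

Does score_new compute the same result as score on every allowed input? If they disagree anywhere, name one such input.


Side by side, the visible changes include: local variable names differ.
One worked example (base=-3, step=3) — score: total = -30; result = 0; count = 24; [idx=0]; result = 27; [idx=1]; result = 27; [idx=2]; result = 27; [idx=3]; result = 27; [idx=4]; result = 27; [idx=5]; result = 27; delta = 0; [idx=0]; delta = 30; result = -30; return -90; score_new: total = -30; count = 24; result = 0; [idx=0]; result = 27; [idx=1]; result = 27; [idx=2]; result = 27; [idx=3]; result = 27; [idx=4]; result = 27; [idx=5]; result = 27; extra = 0; [idx=0]; extra = 30; result = -30; return -90; agreement on -90.
An exhaustive pass over the 28 declared inputs shows identical outputs.
verdict: equivalent


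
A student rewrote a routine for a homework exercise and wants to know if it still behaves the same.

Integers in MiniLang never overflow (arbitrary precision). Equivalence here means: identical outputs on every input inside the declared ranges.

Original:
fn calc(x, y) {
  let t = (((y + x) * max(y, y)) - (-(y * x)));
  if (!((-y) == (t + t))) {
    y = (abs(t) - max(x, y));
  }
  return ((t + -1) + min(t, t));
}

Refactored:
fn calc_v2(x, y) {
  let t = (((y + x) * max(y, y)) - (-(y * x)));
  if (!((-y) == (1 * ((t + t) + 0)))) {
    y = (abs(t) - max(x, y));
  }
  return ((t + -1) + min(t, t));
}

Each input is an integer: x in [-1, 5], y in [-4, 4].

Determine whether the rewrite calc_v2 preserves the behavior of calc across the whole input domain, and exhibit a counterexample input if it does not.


This is a faithful refactor — constant usage differs, plus arithmetic usage differs, but the computed results match everywhere.
Tracing x=0, y=-2: calc: t = 4; (!((-y) == (t + t))) -> true; y = 4; return 7 | calc_v2: t = 4; (!((-y) == (1 * ((t + t) + 0)))) -> true; y = 4; return 7 — matching result 7.
An exhaustive pass over the 63 declared inputs shows identical outputs.
verdict: equivalent


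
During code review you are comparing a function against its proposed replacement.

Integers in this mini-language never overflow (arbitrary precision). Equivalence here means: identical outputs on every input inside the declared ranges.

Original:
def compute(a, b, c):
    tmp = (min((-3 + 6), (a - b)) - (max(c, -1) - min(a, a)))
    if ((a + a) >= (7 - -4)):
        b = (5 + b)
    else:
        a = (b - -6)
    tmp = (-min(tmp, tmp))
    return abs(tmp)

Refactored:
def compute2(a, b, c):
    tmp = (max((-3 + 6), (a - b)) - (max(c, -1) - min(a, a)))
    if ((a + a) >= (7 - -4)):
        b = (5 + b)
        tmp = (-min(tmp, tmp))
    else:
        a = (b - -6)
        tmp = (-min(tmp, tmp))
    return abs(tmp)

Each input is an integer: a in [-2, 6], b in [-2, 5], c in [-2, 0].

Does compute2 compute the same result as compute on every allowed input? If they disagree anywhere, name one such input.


The rewrite breaks on a=-2, b=-2, c=-2, where the results are 1 and 2.
compute: tmp becomes -1; next ((a + a) >= (7 - -4)) evaluates to false; next a becomes 4; next tmp becomes 1; next final value 1
compute2: tmp becomes 2; next ((a + a) >= (7 - -4)) evaluates to false; next a becomes 4; next tmp becomes -2; next final value 2
verdict: not equivalent; witness: a=-2, b=-2, c=-2


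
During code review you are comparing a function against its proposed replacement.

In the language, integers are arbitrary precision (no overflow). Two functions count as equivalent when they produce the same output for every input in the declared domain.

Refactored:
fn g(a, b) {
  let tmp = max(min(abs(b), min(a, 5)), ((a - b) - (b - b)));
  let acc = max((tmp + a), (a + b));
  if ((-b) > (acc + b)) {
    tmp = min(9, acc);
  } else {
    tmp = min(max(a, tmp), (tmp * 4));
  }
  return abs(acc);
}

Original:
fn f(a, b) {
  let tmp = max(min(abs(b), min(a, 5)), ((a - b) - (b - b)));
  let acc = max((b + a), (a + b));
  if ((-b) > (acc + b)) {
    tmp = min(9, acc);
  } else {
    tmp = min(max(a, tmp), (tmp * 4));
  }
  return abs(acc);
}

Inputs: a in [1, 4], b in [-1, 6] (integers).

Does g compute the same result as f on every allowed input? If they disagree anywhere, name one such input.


These are not equivalent — on a=1, b=-1 the outputs split (0 vs 3).
f: tmp := 2 | acc := 0 | ((-b) > (acc + b)): true | tmp := 0 | result 0
g: tmp := 2 | acc := 3 | ((-b) > (acc + b)): false | tmp := 2 | result 3
verdict: not equivalent; witness: a=1, b=-1


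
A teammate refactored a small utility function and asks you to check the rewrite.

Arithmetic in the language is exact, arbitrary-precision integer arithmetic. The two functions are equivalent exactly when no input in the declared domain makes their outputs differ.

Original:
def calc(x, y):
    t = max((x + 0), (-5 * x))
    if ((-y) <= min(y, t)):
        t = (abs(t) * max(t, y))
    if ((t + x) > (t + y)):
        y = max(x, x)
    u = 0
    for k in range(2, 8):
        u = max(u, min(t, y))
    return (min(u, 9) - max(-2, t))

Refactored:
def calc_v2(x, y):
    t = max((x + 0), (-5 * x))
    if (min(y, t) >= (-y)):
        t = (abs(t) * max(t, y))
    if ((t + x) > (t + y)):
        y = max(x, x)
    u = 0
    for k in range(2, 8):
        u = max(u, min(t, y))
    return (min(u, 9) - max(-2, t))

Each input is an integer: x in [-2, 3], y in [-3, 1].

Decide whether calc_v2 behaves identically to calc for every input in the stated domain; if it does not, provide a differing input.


The two are interchangeable: comparison usage differs, and every declared input agrees.
Tracing x=0, y=-2: calc: t=0, then ((-y) <= min(y, t)) is false, then ((t + x) > (t + y)) is true, then y=0, then u=0, then (k=2), then u=0, then (k=3), then u=0, then (k=4), then u=0, then (k=5), then u=0, then (k=6), then u=0, then (k=7), then u=0, then returns 0 | calc_v2: t=0, then (min(y, t) >= (-y)) is false, then ((t + x) > (t + y)) is true, then y=0, then u=0, then (k=2), then u=0, then (k=3), then u=0, then (k=4), then u=0, then (k=5), then u=0, then (k=6), then u=0, then (k=7), then u=0, then returns 0 — matching result 0.
Across all 30 domain points the two functions coincide.
verdict: equivalent


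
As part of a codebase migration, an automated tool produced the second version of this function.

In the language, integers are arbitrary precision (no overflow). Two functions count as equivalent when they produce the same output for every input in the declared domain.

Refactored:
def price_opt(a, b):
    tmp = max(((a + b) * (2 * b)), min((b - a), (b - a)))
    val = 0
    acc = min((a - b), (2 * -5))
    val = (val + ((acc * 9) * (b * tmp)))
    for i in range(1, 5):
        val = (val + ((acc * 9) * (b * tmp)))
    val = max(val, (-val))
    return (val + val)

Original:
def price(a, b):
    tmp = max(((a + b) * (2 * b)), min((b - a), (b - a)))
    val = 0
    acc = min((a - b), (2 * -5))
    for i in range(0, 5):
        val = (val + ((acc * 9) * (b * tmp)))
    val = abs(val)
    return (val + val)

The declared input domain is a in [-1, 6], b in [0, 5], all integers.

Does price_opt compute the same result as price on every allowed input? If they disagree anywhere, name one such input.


The two versions differ — the changes include statement counts differ; also constant usage differs; also min/max/abs usage differs; also loop structure differs; also arithmetic usage differs.
As a probe, take a=6, b=3: price runs tmp becomes 54; next val becomes 0; next acc becomes -10; next at i=0:; next val becomes -14580; next at i=1:; next val becomes -29160; next at i=2:; next val becomes -43740; next at i=3:; next val becomes -58320; next at i=4:; next val becomes -72900; next val becomes 72900; next final value 145800; price_opt runs tmp becomes 54; next val becomes 0; next acc becomes -10; next val becomes -14580; next at i=1:; next val becomes -29160; next at i=2:; next val becomes -43740; next at i=3:; next val becomes -58320; next at i=4:; next val becomes -72900; next val becomes 72900; next final value 145800; both end at 145800.
Across all 48 domain points the two functions coincide.
verdict: equivalent


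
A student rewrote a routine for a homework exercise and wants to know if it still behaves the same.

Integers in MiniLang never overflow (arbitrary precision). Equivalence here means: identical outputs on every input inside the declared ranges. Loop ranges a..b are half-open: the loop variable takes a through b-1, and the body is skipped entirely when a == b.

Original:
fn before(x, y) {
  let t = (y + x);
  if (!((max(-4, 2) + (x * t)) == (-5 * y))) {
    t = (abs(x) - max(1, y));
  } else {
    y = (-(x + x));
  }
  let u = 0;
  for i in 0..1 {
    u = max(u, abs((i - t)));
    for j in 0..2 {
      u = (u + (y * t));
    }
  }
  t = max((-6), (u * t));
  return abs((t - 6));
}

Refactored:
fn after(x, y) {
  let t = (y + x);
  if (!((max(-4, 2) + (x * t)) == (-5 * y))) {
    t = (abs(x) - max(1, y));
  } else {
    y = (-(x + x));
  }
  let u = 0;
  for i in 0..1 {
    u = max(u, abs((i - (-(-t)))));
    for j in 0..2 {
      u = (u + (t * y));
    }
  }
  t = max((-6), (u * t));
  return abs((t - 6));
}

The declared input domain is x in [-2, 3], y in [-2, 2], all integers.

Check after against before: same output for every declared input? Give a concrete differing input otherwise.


This is a faithful refactor — same computation, different form, but the computed results match everywhere.
Spot check at x=-2, y=-1 — before: t = -3; (!((max(-4, 2) + (x * t)) == (-5 * y))) -> true; t = 1; u = 0; [i=0]; u = 1; [j=0]; u = 0; [j=1]; u = -1; t = -1; return 7. after: t = -3; (!((max(-4, 2) + (x * t)) == (-5 * y))) -> true; t = 1; u = 0; [i=0]; u = 1; [j=0]; u = 0; [j=1]; u = -1; t = -1; return 7. Both give 7.
Sweeping the whole domain (30 inputs) finds no disagreement.
verdict: equivalent


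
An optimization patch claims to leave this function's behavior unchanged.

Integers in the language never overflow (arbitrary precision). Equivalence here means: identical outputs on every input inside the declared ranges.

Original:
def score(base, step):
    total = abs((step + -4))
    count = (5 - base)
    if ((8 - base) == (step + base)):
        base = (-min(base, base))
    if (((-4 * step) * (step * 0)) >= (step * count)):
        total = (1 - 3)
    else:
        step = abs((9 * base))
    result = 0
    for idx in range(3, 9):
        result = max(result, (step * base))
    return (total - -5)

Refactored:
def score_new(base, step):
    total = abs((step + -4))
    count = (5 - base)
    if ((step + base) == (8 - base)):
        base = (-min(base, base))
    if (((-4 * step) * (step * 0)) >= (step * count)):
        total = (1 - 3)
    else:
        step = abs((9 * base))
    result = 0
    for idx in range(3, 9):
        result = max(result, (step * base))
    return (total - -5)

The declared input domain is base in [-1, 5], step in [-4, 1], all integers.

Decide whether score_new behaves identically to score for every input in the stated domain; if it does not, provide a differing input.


Equivalent — the differences include same computation, different form, yet no declared input distinguishes the two.
Tracing base=1, step=-1: score: total becomes 5; next count becomes 4; next ((8 - base) == (step + base)) evaluates to false; next (((-4 * step) * (step * 0)) >= (step * count)) evaluates to true; next total becomes -2; next result becomes 0; next at idx=3:; next result becomes 0; next at idx=4:; next result becomes 0; next at idx=5:; next result becomes 0; next at idx=6:; next result becomes 0; next at idx=7:; next result becomes 0; next at idx=8:; next result becomes 0; next final value 3 | score_new: total becomes 5; next count becomes 4; next ((step + base) == (8 - base)) evaluates to false; next (((-4 * step) * (step * 0)) >= (step * count)) evaluates to true; next total becomes -2; next result becomes 0; next at idx=3:; next result becomes 0; next at idx=4:; next result becomes 0; next at idx=5:; next result becomes 0; next at idx=6:; next result becomes 0; next at idx=7:; next result becomes 0; next at idx=8:; next result becomes 0; next final value 3 — matching result 3.
Every one of the 42 inputs gives matching results.
verdict: equivalent


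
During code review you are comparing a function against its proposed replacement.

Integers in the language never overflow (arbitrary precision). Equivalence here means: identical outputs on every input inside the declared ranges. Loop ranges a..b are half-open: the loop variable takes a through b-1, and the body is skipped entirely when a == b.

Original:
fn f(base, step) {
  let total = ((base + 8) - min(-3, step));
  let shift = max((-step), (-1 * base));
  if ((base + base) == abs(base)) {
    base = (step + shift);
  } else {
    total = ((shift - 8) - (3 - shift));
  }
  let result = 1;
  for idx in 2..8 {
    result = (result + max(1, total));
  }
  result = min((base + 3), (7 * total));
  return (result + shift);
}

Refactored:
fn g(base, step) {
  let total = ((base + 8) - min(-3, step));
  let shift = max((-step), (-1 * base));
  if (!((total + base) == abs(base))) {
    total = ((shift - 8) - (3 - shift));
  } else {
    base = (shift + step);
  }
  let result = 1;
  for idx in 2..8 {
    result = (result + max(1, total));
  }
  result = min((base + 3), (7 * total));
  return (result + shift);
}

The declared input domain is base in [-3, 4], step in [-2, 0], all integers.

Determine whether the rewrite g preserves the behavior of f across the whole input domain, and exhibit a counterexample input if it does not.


The rewrite breaks on base=0, step=-2, where the results are 5 and -47.
f: total = 11; shift = 2; ((base + base) == abs(base)) -> true; base = 0; result = 1; [idx=2]; result = 12; [idx=3]; result = 23; [idx=4]; result = 34; [idx=5]; result = 45; [idx=6]; result = 56; [idx=7]; result = 67; result = 3; return 5
g: total = 11; shift = 2; (!((total + base) == abs(base))) -> true; total = -7; result = 1; [idx=2]; result = 2; [idx=3]; result = 3; [idx=4]; result = 4; [idx=5]; result = 5; [idx=6]; result = 6; [idx=7]; result = 7; result = -49; return -47
verdict: not equivalent; witness: base=0, step=-2
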